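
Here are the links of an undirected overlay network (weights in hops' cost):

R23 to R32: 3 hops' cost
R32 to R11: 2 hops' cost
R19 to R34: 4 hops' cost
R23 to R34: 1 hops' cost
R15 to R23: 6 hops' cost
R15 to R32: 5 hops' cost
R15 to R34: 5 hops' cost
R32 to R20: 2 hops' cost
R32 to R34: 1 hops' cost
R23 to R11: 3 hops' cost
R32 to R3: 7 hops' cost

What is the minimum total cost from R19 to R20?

Candidate routes:
R19 → R34 → R23 → R11 → R32 → R20: 4+1+3+2+2 = 12
R19 → R34 → R23 → R32 → R20: 4+1+3+2 = 10
R19 → R34 → R32 → R20: 4+1+2 = 7
R19 → R34 → R15 → R32 → R20: 4+5+5+2 = 16
The minimum is 7 hops' cost via R19 → R34 → R32 → R20.

7 hops' cost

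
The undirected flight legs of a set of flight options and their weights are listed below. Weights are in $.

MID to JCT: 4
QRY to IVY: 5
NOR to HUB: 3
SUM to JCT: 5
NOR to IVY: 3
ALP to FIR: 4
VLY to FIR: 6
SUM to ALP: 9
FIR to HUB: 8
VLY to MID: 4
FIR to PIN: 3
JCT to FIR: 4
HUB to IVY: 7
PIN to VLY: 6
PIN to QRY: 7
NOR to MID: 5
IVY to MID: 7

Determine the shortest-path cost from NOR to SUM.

$14

Settle nodes by increasing distance from NOR:
NOR: 0
IVY: 3  (via NOR)
HUB: 3  (via NOR)
MID: 5  (via NOR)
QRY: 8  (via IVY)
VLY: 9  (via MID)
JCT: 9  (via MID)
FIR: 11  (via HUB)
PIN: 14  (via FIR)
SUM: 14  (via JCT)
Shortest route: NOR → MID → JCT → SUM = $14.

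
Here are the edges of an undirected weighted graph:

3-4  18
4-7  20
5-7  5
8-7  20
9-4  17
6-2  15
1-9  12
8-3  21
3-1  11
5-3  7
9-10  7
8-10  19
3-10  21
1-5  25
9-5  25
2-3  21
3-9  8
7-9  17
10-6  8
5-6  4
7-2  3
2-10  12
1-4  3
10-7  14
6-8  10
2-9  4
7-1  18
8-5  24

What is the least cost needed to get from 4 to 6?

25

Enumerating some paths:
4 → 3 → 5 → 6: 18+7+4 = 29
4 → 1 → 3 → 5 → 6: 3+11+7+4 = 25
4 → 7 → 5 → 6: 20+5+4 = 29
Cheapest is 4 → 1 → 3 → 5 → 6 at 25.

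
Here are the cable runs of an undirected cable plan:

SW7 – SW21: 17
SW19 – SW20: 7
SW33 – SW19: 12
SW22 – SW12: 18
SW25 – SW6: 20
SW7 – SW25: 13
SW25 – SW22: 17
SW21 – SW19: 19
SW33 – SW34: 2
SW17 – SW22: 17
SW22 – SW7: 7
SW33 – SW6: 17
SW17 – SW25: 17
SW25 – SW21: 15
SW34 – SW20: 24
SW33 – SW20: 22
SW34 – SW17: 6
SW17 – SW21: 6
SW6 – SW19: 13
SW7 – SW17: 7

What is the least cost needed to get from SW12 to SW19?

Candidate routes:
SW12 → SW22 → SW7 → SW17 → SW21 → SW19: 18+7+7+6+19 = 57
SW12 → SW22 → SW7 → SW17 → SW34 → SW33 → SW19: 18+7+7+6+2+12 = 52
SW12 → SW22 → SW17 → SW34 → SW33 → SW19: 18+17+6+2+12 = 55
SW12 → SW22 → SW17 → SW21 → SW19: 18+17+6+19 = 60
Cheapest is SW12 → SW22 → SW7 → SW17 → SW34 → SW33 → SW19 at 52.

52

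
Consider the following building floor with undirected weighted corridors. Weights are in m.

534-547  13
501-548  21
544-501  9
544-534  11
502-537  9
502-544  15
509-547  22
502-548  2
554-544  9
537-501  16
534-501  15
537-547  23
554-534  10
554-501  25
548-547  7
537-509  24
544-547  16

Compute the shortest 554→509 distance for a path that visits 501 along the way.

58 m

Best 554 to 501: 554 → 544 → 501 costing 18
Shortest 501→509: 501 → 537 → 509 = 40
Total via 501: 18 + 40 = 58 m.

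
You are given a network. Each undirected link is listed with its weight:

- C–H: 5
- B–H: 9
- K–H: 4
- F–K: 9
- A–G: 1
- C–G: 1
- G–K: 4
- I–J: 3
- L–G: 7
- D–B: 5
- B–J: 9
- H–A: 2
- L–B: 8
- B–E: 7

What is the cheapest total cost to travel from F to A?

14

Shortest distances from F:
F: 0
K: 9  (via F)
G: 13  (via K)
H: 13  (via K)
A: 14  (via G)
Shortest route: F–K–G–A = 14.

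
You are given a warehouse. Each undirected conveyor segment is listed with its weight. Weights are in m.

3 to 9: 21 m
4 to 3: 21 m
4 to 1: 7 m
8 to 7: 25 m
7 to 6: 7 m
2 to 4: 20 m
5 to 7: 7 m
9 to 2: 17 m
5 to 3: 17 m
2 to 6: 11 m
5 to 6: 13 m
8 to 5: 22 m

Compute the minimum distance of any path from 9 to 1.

Running Dijkstra from 9:
9: 0
2: 17  (via 9)
3: 21  (via 9)
6: 28  (via 2)
7: 35  (via 6)
4: 37  (via 2)
5: 38  (via 3)
1: 44  (via 4)
Shortest route: 9 → 2 → 4 → 1 = 44 m.

44 m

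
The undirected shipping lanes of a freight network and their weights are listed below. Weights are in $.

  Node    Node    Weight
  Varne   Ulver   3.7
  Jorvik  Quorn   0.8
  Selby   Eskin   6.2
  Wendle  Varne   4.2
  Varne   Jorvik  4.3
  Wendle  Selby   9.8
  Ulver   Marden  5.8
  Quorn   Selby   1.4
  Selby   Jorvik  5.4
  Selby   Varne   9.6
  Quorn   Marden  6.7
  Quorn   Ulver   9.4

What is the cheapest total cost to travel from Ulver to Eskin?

$16.4

Enumerating some paths:
Ulver → Quorn → Selby → Eskin: 9.4+1.4+6.2 = 17
Ulver → Varne → Jorvik → Quorn → Selby → Eskin: 3.7+4.3+0.8+1.4+6.2 = 16.4
Cheapest is Ulver → Varne → Jorvik → Quorn → Selby → Eskin at $16.4.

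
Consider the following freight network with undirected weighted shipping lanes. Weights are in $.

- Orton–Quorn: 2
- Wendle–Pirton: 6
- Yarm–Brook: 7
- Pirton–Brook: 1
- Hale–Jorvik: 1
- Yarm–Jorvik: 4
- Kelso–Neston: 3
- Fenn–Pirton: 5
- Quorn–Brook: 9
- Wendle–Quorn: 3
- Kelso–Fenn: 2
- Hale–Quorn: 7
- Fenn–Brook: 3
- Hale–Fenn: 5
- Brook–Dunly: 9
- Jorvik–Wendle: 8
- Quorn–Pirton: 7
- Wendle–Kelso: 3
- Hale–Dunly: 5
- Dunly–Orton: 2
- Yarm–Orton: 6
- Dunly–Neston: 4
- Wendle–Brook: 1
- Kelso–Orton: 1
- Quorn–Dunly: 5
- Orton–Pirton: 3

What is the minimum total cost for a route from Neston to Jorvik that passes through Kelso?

$11

Shortest Neston→Kelso: Neston → Kelso = 3
Shortest Kelso→Jorvik: Kelso → Fenn → Hale → Jorvik = 8
Total via Kelso: 3 + 8 = $11.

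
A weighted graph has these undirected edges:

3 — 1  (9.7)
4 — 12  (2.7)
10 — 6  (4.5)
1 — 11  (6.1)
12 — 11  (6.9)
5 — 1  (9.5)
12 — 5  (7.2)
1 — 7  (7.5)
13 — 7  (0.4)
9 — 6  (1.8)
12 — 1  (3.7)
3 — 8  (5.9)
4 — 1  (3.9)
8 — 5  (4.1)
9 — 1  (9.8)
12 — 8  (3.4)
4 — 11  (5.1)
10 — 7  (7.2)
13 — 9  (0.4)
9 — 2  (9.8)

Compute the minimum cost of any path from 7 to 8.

14.6

Settle nodes by increasing distance from 7:
7: 0
13: 0.4  (via 7)
9: 0.8  (via 13)
6: 2.6  (via 9)
10: 7.1  (via 6)
1: 7.5  (via 7)
2: 10.6  (via 9)
12: 11.2  (via 1)
4: 11.4  (via 1)
11: 13.6  (via 1)
8: 14.6  (via 12)
Shortest route: 7 → 1 → 12 → 8 = 14.6.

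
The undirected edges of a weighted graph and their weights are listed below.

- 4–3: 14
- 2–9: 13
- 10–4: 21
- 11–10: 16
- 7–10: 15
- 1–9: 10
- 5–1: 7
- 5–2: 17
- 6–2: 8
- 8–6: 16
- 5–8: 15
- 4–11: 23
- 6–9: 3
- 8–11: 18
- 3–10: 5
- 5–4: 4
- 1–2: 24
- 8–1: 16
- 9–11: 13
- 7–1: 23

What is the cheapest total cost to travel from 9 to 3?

34

Running Dijkstra from 9:
9: 0
6: 3  (via 9)
1: 10  (via 9)
2: 11  (via 6)
11: 13  (via 9)
5: 17  (via 1)
8: 19  (via 6)
4: 21  (via 5)
10: 29  (via 11)
7: 33  (via 1)
3: 34  (via 10)
Shortest route: 9 → 11 → 10 → 3 = 34.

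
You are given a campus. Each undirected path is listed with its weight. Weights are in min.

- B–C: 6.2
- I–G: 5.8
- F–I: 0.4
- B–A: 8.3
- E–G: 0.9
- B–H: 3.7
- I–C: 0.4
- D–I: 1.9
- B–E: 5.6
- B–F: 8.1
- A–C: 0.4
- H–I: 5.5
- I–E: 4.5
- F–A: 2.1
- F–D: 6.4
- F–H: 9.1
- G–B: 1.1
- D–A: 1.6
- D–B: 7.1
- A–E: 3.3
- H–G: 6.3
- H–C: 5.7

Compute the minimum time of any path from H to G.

4.8 min

Enumerating some paths:
H–B–G: 3.7+1.1 = 4.8
H–G: 6.3 = 6.3
H–B–E–G: 3.7+5.6+0.9 = 10.2
Cheapest is H–B–G at 4.8 min.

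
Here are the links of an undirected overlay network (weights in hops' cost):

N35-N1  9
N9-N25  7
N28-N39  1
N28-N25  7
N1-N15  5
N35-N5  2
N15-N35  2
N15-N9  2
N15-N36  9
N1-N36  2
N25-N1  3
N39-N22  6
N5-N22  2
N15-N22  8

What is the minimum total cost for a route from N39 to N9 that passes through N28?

15 hops' cost

Best N39 to N28: N39 → N28 costing 1
Best N28 to N9: N28 → N25 → N9 costing 14
Total via N28: 1 + 14 = 15 hops' cost.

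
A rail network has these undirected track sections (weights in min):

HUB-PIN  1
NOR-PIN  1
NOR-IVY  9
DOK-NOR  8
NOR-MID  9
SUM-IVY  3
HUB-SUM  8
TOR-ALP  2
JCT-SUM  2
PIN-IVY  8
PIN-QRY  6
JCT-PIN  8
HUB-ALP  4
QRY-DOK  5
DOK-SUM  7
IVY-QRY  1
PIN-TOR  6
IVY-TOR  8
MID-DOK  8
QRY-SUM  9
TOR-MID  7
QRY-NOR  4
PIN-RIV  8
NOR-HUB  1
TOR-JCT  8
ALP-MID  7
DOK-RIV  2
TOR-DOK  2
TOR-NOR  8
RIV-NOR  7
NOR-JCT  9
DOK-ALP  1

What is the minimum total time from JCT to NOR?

9 min

Compare a few routes:
JCT–PIN–HUB–NOR: 8+1+1 = 10
JCT–NOR: 9 = 9
JCT–SUM–IVY–QRY–NOR: 2+3+1+4 = 10
The minimum is 9 min via JCT–NOR.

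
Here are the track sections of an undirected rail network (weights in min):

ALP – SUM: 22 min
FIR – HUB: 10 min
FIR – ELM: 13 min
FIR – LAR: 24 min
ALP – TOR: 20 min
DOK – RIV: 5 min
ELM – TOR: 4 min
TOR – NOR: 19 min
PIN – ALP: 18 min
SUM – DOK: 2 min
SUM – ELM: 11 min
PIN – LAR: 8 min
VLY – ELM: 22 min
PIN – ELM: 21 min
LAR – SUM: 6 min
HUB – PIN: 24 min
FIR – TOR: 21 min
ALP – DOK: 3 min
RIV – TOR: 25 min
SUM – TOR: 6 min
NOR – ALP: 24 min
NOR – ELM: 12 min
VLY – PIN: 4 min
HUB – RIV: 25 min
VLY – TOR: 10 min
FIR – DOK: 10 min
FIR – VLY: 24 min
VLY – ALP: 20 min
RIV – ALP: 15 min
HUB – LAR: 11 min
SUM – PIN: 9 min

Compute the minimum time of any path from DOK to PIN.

11 min

Shortest distances from DOK:
DOK: 0
SUM: 2  (via DOK)
ALP: 3  (via DOK)
RIV: 5  (via DOK)
LAR: 8  (via SUM)
TOR: 8  (via SUM)
FIR: 10  (via DOK)
PIN: 11  (via SUM)
Shortest route: DOK–SUM–PIN = 11 min.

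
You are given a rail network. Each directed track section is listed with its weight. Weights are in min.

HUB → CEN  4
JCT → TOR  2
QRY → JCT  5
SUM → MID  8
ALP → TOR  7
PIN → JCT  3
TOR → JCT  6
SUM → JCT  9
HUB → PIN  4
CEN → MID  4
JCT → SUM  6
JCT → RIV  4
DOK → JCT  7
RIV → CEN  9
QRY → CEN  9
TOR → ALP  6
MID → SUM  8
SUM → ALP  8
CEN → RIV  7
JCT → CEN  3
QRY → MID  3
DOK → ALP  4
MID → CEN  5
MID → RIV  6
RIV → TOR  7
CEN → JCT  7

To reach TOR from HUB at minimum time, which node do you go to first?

PIN

Enumerating some paths:
HUB → CEN → JCT → TOR: 4+7+2 = 13
HUB → PIN → JCT → TOR: 4+3+2 = 9
The minimum is 9 min via HUB → PIN → JCT → TOR.
So from HUB the first move is to PIN.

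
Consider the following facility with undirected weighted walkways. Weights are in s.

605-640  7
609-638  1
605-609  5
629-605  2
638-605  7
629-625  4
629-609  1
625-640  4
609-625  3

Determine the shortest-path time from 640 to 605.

7 s

Shortest distances from 640:
640: 0
625: 4  (via 640)
609: 7  (via 625)
605: 7  (via 640)
Shortest route: 640 → 605 = 7 s.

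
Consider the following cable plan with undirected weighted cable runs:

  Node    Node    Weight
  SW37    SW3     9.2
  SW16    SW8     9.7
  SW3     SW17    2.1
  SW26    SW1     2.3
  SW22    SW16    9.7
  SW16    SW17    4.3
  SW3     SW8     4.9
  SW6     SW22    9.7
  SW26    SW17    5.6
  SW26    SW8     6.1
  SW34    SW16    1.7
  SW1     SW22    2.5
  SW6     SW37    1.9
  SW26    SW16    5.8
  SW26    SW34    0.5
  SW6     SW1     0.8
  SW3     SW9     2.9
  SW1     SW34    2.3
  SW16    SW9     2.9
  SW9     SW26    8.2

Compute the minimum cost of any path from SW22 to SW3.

12.3

Settle nodes by increasing distance from SW22:
SW22: 0
SW1: 2.5  (via SW22)
SW6: 3.3  (via SW1)
SW34: 4.8  (via SW1)
SW26: 4.8  (via SW1)
SW37: 5.2  (via SW6)
SW16: 6.5  (via SW34)
SW9: 9.4  (via SW16)
SW17: 10.4  (via SW26)
SW8: 10.9  (via SW26)
SW3: 12.3  (via SW9)
Shortest route: SW22 → SW1 → SW34 → SW16 → SW9 → SW3 = 12.3.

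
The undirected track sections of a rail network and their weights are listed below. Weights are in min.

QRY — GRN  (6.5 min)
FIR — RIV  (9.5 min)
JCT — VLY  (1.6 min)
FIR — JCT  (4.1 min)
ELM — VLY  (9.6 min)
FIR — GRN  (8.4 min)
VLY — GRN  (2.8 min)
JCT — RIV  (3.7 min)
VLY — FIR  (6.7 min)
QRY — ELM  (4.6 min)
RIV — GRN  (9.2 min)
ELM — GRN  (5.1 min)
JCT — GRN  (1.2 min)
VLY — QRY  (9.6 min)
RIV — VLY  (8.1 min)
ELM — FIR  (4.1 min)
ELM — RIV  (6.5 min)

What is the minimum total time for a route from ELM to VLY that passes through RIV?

11.8 min

Shortest ELM→RIV: ELM–RIV = 6.5
Best RIV to VLY: RIV–JCT–VLY costing 5.3
Total via RIV: 6.5 + 5.3 = 11.8 min.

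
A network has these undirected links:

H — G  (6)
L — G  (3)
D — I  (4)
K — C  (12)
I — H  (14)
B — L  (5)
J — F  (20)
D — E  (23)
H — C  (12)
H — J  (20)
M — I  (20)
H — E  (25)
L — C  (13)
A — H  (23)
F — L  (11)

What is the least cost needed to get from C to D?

30

Shortest distances from C:
C: 0
H: 12  (via C)
K: 12  (via C)
L: 13  (via C)
G: 16  (via L)
B: 18  (via L)
F: 24  (via L)
I: 26  (via H)
D: 30  (via I)
Shortest route: C → H → I → D = 30.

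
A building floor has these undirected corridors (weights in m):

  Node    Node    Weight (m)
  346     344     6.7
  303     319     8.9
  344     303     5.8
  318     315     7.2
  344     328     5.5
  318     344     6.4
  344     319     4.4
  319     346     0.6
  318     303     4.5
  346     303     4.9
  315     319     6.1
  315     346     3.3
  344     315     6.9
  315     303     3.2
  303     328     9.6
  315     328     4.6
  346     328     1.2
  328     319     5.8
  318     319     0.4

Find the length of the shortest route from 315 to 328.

Settle nodes by increasing distance from 315:
315: 0
303: 3.2  (via 315)
346: 3.3  (via 315)
319: 3.9  (via 346)
318: 4.3  (via 319)
328: 4.5  (via 346)
Shortest route: 315 → 346 → 328 = 4.5 m.

4.5 m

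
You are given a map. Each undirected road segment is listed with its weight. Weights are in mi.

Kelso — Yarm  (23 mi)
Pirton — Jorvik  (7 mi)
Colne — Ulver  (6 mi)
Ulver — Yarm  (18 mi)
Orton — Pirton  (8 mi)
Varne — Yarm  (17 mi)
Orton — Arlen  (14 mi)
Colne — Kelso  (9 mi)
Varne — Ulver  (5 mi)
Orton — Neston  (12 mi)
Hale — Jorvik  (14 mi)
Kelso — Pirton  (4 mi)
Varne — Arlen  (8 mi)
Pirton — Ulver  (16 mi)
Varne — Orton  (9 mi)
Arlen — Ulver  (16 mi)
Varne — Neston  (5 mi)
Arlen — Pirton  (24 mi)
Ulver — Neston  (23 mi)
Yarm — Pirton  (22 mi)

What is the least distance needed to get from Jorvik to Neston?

27 mi

Shortest distances from Jorvik:
Jorvik: 0
Pirton: 7  (via Jorvik)
Kelso: 11  (via Pirton)
Hale: 14  (via Jorvik)
Orton: 15  (via Pirton)
Colne: 20  (via Kelso)
Ulver: 23  (via Pirton)
Varne: 24  (via Orton)
Neston: 27  (via Orton)
Shortest route: Jorvik → Pirton → Orton → Neston = 27 mi.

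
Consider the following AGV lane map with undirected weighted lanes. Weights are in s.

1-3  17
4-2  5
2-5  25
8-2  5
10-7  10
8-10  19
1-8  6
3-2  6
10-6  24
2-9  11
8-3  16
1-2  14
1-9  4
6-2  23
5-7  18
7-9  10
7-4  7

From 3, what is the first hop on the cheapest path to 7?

2

Candidate routes:
3 - 2 - 4 - 7: 6+5+7 = 18
3 - 2 - 9 - 7: 6+11+10 = 27
3 - 2 - 8 - 1 - 9 - 7: 6+5+6+4+10 = 31
Cheapest is 3 - 2 - 4 - 7 at 18 s.
So from 3 the first move is to 2.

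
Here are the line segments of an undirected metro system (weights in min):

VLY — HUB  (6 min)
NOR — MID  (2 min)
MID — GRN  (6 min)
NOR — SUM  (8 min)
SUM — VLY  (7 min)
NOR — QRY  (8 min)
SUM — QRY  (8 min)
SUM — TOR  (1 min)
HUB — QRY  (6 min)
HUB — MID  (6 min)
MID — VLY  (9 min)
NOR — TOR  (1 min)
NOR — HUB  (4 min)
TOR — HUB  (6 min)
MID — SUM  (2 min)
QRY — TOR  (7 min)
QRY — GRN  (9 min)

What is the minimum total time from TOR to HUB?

5 min

Running Dijkstra from TOR:
TOR: 0
SUM: 1  (via TOR)
NOR: 1  (via TOR)
MID: 3  (via SUM)
HUB: 5  (via NOR)
Shortest route: TOR–NOR–HUB = 5 min.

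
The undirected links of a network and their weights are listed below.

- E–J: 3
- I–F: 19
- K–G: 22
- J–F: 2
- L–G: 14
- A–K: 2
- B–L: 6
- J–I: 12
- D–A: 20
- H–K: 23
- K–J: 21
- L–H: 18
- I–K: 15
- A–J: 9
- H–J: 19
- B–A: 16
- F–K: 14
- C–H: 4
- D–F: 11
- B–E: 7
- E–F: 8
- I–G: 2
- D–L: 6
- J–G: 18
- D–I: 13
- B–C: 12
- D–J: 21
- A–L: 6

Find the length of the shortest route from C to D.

24

Settle nodes by increasing distance from C:
C: 0
H: 4  (via C)
B: 12  (via C)
L: 18  (via B)
E: 19  (via B)
J: 22  (via E)
A: 24  (via L)
D: 24  (via L)
Shortest route: C → B → L → D = 24.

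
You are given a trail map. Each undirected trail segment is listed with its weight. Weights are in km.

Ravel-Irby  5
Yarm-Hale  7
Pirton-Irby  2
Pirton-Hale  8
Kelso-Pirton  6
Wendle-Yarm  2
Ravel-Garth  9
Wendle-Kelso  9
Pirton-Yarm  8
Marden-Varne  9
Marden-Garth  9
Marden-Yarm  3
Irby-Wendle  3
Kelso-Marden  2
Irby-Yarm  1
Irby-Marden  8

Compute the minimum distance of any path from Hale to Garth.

Compare a few routes:
Hale - Yarm - Marden - Garth: 7+3+9 = 19
Hale - Yarm - Irby - Ravel - Garth: 7+1+5+9 = 22
The minimum is 19 km via Hale - Yarm - Marden - Garth.

19 km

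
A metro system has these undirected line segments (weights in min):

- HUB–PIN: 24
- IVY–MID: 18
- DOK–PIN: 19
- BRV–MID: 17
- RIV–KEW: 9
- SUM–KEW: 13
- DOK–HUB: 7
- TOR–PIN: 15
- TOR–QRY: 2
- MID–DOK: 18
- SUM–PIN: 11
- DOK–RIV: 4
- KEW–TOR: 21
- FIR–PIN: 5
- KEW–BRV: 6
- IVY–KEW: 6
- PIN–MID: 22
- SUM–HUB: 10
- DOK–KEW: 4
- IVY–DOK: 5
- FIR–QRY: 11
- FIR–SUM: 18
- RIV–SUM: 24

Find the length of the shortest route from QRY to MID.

38 min

Compare a few routes:
QRY → TOR → PIN → MID: 2+15+22 = 39
QRY → TOR → KEW → BRV → MID: 2+21+6+17 = 46
QRY → FIR → PIN → MID: 11+5+22 = 38
QRY → TOR → KEW → DOK → MID: 2+21+4+18 = 45
The minimum is 38 min via QRY → FIR → PIN → MID.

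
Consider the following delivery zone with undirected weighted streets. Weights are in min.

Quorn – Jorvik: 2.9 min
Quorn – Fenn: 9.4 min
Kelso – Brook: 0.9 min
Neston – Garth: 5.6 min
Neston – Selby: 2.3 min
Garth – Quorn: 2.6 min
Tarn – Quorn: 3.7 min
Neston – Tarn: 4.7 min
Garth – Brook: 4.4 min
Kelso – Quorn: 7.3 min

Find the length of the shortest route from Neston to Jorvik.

11.1 min

Running Dijkstra from Neston:
Neston: 0
Selby: 2.3  (via Neston)
Tarn: 4.7  (via Neston)
Garth: 5.6  (via Neston)
Quorn: 8.2  (via Garth)
Brook: 10  (via Garth)
Kelso: 10.9  (via Brook)
Jorvik: 11.1  (via Quorn)
Shortest route: Neston–Garth–Quorn–Jorvik = 11.1 min.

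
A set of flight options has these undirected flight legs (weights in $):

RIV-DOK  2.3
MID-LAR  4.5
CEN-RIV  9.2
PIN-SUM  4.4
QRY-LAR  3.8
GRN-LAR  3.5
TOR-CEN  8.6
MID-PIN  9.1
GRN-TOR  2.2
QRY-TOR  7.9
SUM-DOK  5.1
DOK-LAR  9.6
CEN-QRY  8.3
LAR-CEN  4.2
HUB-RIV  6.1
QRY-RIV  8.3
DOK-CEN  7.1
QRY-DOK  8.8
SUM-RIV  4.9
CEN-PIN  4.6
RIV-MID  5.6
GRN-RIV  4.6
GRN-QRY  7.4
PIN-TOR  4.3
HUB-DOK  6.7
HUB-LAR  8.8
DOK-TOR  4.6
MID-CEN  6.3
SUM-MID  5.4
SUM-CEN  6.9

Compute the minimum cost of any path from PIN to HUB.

$15.4

Settle nodes by increasing distance from PIN:
PIN: 0
TOR: 4.3  (via PIN)
SUM: 4.4  (via PIN)
CEN: 4.6  (via PIN)
GRN: 6.5  (via TOR)
LAR: 8.8  (via CEN)
DOK: 8.9  (via TOR)
MID: 9.1  (via PIN)
RIV: 9.3  (via SUM)
QRY: 12.2  (via TOR)
HUB: 15.4  (via RIV)
Shortest route: PIN–SUM–RIV–HUB = $15.4.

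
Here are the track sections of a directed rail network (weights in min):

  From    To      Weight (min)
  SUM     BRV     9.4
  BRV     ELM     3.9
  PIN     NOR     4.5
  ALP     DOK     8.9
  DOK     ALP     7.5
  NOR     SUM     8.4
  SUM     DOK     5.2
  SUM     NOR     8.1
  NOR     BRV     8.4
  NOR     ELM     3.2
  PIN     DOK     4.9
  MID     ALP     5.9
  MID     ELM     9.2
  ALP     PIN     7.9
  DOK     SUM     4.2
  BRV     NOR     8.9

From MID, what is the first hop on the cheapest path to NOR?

ALP

Candidate routes:
MID–ALP–DOK–SUM–NOR: 5.9+8.9+4.2+8.1 = 27.1
MID–ALP–PIN–NOR: 5.9+7.9+4.5 = 18.3
MID–ALP–PIN–DOK–SUM–NOR: 5.9+7.9+4.9+4.2+8.1 = 31
Cheapest is MID–ALP–PIN–NOR at 18.3 min.
So from MID the first move is to ALP.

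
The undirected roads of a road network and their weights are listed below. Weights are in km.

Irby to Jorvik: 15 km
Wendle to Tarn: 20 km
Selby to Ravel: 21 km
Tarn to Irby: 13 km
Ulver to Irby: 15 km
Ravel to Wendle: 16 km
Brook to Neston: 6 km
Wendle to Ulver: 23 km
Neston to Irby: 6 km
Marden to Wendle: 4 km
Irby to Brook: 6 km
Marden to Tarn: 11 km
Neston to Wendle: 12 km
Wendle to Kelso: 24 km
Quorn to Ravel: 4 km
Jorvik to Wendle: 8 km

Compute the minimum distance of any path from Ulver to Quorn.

43 km

Running Dijkstra from Ulver:
Ulver: 0
Irby: 15  (via Ulver)
Brook: 21  (via Irby)
Neston: 21  (via Irby)
Wendle: 23  (via Ulver)
Marden: 27  (via Wendle)
Tarn: 28  (via Irby)
Jorvik: 30  (via Irby)
Ravel: 39  (via Wendle)
Quorn: 43  (via Ravel)
Shortest route: Ulver → Wendle → Ravel → Quorn = 43 km.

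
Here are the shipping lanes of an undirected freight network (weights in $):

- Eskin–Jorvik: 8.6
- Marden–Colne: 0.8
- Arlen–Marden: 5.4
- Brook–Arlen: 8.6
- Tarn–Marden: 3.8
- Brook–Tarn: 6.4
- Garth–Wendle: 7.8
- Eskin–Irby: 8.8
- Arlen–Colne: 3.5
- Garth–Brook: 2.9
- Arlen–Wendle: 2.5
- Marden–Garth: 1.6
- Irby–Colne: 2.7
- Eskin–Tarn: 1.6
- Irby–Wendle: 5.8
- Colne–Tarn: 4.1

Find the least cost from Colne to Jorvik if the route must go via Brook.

$21.9

Best Colne to Brook: Colne → Marden → Garth → Brook costing 5.3
Best Brook to Jorvik: Brook → Tarn → Eskin → Jorvik costing 16.6
Total via Brook: 5.3 + 16.6 = $21.9.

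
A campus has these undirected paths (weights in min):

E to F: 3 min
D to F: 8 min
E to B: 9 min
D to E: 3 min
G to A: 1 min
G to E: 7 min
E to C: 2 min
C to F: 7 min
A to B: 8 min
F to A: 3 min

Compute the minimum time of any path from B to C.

Settle nodes by increasing distance from B:
B: 0
A: 8  (via B)
E: 9  (via B)
G: 9  (via A)
C: 11  (via E)
Shortest route: B–E–C = 11 min.

11 min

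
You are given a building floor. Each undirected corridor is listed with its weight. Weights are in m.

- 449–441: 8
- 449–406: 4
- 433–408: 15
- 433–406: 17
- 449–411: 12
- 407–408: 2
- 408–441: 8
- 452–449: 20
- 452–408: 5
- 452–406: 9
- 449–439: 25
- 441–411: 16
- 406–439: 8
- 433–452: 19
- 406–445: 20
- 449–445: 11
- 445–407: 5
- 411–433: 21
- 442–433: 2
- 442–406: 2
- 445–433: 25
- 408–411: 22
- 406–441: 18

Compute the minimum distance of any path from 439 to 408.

Enumerating some paths:
439–406–449–441–408: 8+4+8+8 = 28
439–406–452–408: 8+9+5 = 22
439–406–442–433–408: 8+2+2+15 = 27
The minimum is 22 m via 439–406–452–408.

22 m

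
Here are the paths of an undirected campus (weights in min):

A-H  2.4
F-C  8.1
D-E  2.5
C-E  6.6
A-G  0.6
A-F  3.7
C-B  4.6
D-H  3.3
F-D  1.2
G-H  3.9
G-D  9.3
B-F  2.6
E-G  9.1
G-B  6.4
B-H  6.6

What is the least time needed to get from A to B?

6.3 min

Shortest distances from A:
A: 0
G: 0.6  (via A)
H: 2.4  (via A)
F: 3.7  (via A)
D: 4.9  (via F)
B: 6.3  (via F)
Shortest route: A → F → B = 6.3 min.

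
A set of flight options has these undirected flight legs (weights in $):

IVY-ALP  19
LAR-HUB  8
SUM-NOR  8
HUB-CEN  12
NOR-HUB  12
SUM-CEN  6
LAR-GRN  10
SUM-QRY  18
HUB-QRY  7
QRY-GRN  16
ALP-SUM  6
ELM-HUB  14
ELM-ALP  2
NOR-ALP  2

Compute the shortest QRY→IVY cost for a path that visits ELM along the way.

Best QRY to ELM: QRY–HUB–ELM costing 21
Best ELM to IVY: ELM–ALP–IVY costing 21
Total via ELM: 21 + 21 = $42.

$42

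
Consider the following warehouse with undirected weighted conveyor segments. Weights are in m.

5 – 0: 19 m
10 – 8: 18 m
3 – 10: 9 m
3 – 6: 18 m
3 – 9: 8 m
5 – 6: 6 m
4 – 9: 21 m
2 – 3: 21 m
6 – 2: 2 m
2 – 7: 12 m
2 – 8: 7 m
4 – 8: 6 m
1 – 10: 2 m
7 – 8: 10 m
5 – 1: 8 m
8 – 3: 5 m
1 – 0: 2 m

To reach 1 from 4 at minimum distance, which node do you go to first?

8

Compare a few routes:
4–9–3–10–1: 21+8+9+2 = 40
4–8–3–10–1: 6+5+9+2 = 22
4–8–2–6–5–1: 6+7+2+6+8 = 29
4–8–10–1: 6+18+2 = 26
Cheapest is 4–8–3–10–1 at 22 m.
So from 4 the first move is to 8.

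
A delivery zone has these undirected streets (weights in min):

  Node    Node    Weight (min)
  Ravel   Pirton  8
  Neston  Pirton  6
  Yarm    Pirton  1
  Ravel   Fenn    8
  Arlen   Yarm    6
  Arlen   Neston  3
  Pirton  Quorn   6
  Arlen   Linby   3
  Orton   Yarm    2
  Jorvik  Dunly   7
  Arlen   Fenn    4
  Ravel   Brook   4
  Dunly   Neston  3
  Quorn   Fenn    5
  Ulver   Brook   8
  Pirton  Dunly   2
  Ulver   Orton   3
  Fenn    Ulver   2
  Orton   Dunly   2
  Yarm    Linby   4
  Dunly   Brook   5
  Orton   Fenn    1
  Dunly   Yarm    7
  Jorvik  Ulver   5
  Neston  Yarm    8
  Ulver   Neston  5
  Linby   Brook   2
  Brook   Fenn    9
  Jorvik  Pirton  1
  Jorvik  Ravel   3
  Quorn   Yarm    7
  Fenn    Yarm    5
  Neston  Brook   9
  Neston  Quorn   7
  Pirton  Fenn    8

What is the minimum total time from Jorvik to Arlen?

Candidate routes:
Jorvik - Pirton - Dunly - Neston - Arlen: 1+2+3+3 = 9
Jorvik - Pirton - Yarm - Arlen: 1+1+6 = 8
The minimum is 8 min via Jorvik - Pirton - Yarm - Arlen.

8 min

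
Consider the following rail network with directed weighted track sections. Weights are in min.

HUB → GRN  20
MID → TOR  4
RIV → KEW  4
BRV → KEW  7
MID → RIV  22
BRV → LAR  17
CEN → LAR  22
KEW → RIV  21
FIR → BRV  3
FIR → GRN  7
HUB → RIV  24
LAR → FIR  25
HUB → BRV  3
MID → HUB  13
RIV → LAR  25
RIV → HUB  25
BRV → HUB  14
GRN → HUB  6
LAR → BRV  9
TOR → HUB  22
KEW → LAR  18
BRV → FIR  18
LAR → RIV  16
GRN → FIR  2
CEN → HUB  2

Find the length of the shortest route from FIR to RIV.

31 min

Shortest distances from FIR:
FIR: 0
BRV: 3  (via FIR)
GRN: 7  (via FIR)
KEW: 10  (via BRV)
HUB: 13  (via GRN)
LAR: 20  (via BRV)
RIV: 31  (via KEW)
Shortest route: FIR → BRV → KEW → RIV = 31 min.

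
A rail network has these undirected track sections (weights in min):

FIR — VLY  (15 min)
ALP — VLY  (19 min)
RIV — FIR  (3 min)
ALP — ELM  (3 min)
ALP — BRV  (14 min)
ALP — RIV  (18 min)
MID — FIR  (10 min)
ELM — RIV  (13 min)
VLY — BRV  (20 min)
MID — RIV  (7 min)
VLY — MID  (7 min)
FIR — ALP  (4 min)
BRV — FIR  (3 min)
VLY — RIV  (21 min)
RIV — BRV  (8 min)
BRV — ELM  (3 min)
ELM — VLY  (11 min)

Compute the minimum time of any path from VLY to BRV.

Enumerating some paths:
VLY–FIR–BRV: 15+3 = 18
VLY–MID–RIV–FIR–BRV: 7+7+3+3 = 20
VLY–BRV: 20 = 20
VLY–ELM–BRV: 11+3 = 14
Cheapest is VLY–ELM–BRV at 14 min.

14 min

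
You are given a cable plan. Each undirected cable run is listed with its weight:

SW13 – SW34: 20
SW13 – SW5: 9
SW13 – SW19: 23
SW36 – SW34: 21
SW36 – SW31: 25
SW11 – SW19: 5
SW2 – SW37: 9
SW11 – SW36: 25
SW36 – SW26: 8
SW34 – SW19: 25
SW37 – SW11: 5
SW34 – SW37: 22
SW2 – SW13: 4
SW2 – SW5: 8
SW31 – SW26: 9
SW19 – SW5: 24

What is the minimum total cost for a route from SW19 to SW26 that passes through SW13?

72

Best SW19 to SW13: SW19–SW13 costing 23
Best SW13 to SW26: SW13–SW34–SW36–SW26 costing 49
Total via SW13: 23 + 49 = 72.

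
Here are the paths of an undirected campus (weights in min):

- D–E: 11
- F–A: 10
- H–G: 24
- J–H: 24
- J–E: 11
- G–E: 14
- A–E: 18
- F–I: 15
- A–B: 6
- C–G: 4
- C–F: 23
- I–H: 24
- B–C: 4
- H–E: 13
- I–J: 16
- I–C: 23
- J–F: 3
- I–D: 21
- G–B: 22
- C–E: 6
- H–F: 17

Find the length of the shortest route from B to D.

Enumerating some paths:
B - A - E - D: 6+18+11 = 35
B - C - E - D: 4+6+11 = 21
B - A - F - J - E - D: 6+10+3+11+11 = 41
B - C - G - E - D: 4+4+14+11 = 33
The minimum is 21 min via B - C - E - D.

21 min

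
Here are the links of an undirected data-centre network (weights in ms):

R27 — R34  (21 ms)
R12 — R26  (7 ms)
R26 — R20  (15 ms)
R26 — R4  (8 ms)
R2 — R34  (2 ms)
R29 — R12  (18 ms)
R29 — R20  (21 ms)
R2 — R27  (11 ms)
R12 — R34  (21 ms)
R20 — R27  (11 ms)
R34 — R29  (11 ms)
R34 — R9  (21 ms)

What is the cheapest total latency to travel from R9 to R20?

45 ms

Shortest distances from R9:
R9: 0
R34: 21  (via R9)
R2: 23  (via R34)
R29: 32  (via R34)
R27: 34  (via R2)
R12: 42  (via R34)
R20: 45  (via R27)
Shortest route: R9 → R34 → R2 → R27 → R20 = 45 ms.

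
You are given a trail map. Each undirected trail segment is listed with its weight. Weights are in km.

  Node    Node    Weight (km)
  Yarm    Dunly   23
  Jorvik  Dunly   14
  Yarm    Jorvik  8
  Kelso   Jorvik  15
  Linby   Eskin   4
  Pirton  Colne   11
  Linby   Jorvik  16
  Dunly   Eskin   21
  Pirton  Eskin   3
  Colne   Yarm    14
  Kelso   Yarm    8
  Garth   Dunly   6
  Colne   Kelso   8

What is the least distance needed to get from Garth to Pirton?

Candidate routes:
Garth → Dunly → Jorvik → Linby → Eskin → Pirton: 6+14+16+4+3 = 43
Garth → Dunly → Eskin → Pirton: 6+21+3 = 30
The minimum is 30 km via Garth → Dunly → Eskin → Pirton.

30 km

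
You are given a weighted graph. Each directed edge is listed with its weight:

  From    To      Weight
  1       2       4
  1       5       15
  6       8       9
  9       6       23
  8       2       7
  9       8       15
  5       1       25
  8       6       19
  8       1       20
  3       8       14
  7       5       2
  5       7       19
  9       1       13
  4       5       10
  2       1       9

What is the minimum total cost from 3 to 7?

64

Enumerating some paths:
3 → 8 → 1 → 5 → 7: 14+20+15+19 = 68
3 → 8 → 2 → 1 → 5 → 7: 14+7+9+15+19 = 64
Cheapest is 3 → 8 → 2 → 1 → 5 → 7 at 64.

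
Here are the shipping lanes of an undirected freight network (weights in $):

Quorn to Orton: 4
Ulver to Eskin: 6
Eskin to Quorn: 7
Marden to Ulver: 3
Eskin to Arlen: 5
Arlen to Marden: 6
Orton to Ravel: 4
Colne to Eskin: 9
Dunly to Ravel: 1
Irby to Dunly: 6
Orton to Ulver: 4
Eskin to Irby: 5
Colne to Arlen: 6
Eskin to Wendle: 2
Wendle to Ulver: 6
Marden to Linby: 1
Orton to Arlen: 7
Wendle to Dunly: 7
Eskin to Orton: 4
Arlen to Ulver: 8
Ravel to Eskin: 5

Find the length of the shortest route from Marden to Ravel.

Enumerating some paths:
Marden - Ulver - Eskin - Ravel: 3+6+5 = 14
Marden - Ulver - Orton - Eskin - Ravel: 3+4+4+5 = 16
Marden - Ulver - Orton - Ravel: 3+4+4 = 11
Marden - Ulver - Wendle - Eskin - Ravel: 3+6+2+5 = 16
The minimum is $11 via Marden - Ulver - Orton - Ravel.

$11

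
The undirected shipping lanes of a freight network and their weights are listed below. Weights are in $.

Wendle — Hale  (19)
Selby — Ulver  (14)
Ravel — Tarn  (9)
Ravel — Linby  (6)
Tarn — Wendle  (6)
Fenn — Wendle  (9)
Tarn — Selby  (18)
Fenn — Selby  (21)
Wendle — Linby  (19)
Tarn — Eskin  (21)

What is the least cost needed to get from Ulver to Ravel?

$41

Settle nodes by increasing distance from Ulver:
Ulver: 0
Selby: 14  (via Ulver)
Tarn: 32  (via Selby)
Fenn: 35  (via Selby)
Wendle: 38  (via Tarn)
Ravel: 41  (via Tarn)
Shortest route: Ulver → Selby → Tarn → Ravel = $41.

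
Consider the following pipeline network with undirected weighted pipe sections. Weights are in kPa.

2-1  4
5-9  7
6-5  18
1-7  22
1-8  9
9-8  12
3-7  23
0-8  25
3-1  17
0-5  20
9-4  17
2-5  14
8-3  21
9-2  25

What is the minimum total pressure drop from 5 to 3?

35 kPa

Shortest distances from 5:
5: 0
9: 7  (via 5)
2: 14  (via 5)
1: 18  (via 2)
6: 18  (via 5)
8: 19  (via 9)
0: 20  (via 5)
4: 24  (via 9)
3: 35  (via 1)
Shortest route: 5–2–1–3 = 35 kPa.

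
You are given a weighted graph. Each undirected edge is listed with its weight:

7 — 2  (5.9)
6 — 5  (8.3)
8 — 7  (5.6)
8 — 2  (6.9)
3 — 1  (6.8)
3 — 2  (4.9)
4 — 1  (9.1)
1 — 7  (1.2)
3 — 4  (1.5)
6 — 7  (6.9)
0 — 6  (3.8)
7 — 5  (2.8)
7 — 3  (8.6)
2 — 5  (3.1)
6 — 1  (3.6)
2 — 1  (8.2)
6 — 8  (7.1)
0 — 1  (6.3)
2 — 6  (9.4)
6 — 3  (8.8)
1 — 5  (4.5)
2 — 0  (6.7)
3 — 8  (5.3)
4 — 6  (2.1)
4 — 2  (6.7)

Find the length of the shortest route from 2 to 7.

5.9

Enumerating some paths:
2 - 7: 5.9 = 5.9
2 - 8 - 7: 6.9+5.6 = 12.5
2 - 1 - 7: 8.2+1.2 = 9.4
2 - 5 - 1 - 7: 3.1+4.5+1.2 = 8.8
The minimum is 5.9 via 2 - 7.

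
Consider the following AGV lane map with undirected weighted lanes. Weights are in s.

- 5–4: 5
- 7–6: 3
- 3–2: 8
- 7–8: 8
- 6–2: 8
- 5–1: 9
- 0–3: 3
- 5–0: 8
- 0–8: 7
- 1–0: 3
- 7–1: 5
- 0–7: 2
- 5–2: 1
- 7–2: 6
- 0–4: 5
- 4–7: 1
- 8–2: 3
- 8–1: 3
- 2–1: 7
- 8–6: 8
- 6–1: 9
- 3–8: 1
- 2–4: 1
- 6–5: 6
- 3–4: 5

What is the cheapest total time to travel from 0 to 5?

Running Dijkstra from 0:
0: 0
7: 2  (via 0)
1: 3  (via 0)
3: 3  (via 0)
4: 3  (via 7)
2: 4  (via 4)
8: 4  (via 3)
5: 5  (via 2)
Shortest route: 0 → 7 → 4 → 2 → 5 = 5 s.

5 s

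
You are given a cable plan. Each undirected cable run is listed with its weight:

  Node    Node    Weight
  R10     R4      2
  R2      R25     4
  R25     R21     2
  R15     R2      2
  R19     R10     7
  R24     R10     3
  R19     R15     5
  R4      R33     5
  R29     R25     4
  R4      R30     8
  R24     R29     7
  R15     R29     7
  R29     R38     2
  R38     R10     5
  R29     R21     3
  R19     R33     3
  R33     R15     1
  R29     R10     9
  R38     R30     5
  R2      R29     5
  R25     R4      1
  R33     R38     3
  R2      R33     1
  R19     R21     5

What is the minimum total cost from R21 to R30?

10

Compare a few routes:
R21 - R29 - R38 - R30: 3+2+5 = 10
R21 - R25 - R29 - R38 - R30: 2+4+2+5 = 13
R21 - R25 - R2 - R33 - R38 - R30: 2+4+1+3+5 = 15
R21 - R25 - R4 - R30: 2+1+8 = 11
Cheapest is R21 - R29 - R38 - R30 at 10.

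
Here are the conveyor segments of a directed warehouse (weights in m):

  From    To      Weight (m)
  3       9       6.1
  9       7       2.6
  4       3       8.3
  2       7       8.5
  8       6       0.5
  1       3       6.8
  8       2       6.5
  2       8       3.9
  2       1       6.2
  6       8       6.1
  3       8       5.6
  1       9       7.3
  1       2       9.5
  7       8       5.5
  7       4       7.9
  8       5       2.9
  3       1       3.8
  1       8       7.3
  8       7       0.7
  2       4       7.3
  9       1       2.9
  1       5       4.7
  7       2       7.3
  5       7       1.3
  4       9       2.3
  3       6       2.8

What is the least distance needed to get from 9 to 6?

8.6 m

Shortest distances from 9:
9: 0
7: 2.6  (via 9)
1: 2.9  (via 9)
5: 7.6  (via 1)
8: 8.1  (via 7)
6: 8.6  (via 8)
Shortest route: 9 → 7 → 8 → 6 = 8.6 m.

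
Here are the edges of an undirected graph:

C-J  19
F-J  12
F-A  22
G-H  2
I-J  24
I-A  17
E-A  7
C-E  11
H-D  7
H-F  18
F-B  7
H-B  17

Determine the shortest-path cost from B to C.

38

Settle nodes by increasing distance from B:
B: 0
F: 7  (via B)
H: 17  (via B)
G: 19  (via H)
J: 19  (via F)
D: 24  (via H)
A: 29  (via F)
E: 36  (via A)
C: 38  (via J)
Shortest route: B → F → J → C = 38.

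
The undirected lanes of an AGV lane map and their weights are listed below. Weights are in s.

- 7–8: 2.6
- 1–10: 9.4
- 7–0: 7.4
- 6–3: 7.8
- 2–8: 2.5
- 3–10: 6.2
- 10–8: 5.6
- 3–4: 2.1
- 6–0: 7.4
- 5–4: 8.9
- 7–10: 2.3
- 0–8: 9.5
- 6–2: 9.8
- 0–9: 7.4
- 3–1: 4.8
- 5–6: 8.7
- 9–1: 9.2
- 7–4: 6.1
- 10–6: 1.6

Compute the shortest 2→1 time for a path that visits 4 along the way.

18.1 s

Shortest 2→4: 2 → 8 → 7 → 4 = 11.2
Best 4 to 1: 4 → 3 → 1 costing 6.9
Total via 4: 11.2 + 6.9 = 18.1 s.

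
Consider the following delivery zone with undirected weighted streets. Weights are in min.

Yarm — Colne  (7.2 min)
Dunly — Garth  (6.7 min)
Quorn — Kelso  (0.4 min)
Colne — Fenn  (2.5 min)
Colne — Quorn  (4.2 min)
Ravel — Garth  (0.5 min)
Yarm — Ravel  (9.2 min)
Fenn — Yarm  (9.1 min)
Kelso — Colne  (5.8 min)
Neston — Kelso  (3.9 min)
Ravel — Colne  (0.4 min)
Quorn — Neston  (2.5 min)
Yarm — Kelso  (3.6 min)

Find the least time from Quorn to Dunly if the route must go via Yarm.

Shortest Quorn→Yarm: Quorn → Kelso → Yarm = 4
Shortest Yarm→Dunly: Yarm → Colne → Ravel → Garth → Dunly = 14.8
Total via Yarm: 4 + 14.8 = 18.8 min.

18.8 min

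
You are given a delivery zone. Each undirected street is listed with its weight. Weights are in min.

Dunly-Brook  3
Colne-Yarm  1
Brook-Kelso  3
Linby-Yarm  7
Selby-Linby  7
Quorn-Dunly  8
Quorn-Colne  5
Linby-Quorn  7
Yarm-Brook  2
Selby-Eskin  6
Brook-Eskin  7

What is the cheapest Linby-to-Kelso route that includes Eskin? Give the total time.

Shortest Linby→Eskin: Linby–Selby–Eskin = 13
Best Eskin to Kelso: Eskin–Brook–Kelso costing 10
Total via Eskin: 13 + 10 = 23 min.

23 min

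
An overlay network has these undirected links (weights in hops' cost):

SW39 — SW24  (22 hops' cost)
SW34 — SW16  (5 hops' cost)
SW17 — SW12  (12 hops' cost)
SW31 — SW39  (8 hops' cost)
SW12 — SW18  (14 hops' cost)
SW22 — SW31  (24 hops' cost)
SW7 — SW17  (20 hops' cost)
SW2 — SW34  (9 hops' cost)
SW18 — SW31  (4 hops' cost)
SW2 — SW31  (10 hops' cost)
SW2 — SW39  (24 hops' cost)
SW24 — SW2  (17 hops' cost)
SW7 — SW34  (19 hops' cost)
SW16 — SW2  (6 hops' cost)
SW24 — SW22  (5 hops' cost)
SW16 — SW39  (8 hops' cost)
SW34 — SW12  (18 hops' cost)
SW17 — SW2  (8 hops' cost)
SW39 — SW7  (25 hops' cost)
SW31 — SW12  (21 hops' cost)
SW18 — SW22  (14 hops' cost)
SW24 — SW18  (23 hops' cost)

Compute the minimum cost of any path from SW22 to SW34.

Enumerating some paths:
SW22–SW18–SW31–SW39–SW16–SW34: 14+4+8+8+5 = 39
SW22–SW18–SW31–SW2–SW34: 14+4+10+9 = 37
SW22–SW24–SW2–SW16–SW34: 5+17+6+5 = 33
SW22–SW24–SW2–SW34: 5+17+9 = 31
The minimum is 31 hops' cost via SW22–SW24–SW2–SW34.

31 hops' cost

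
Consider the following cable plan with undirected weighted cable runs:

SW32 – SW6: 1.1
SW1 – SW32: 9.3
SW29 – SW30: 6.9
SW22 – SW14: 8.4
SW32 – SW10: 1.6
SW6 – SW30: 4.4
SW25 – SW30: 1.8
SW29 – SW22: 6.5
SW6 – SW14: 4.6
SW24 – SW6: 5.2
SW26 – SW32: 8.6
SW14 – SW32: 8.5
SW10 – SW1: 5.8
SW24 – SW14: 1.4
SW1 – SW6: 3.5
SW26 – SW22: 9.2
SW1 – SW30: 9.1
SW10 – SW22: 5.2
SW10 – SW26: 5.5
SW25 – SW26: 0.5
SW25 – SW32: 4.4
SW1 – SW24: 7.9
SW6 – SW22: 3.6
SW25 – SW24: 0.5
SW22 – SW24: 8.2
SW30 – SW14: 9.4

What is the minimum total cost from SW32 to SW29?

11.2

Enumerating some paths:
SW32 → SW25 → SW30 → SW29: 4.4+1.8+6.9 = 13.1
SW32 → SW6 → SW22 → SW29: 1.1+3.6+6.5 = 11.2
SW32 → SW6 → SW30 → SW29: 1.1+4.4+6.9 = 12.4
SW32 → SW10 → SW22 → SW29: 1.6+5.2+6.5 = 13.3
Cheapest is SW32 → SW6 → SW22 → SW29 at 11.2.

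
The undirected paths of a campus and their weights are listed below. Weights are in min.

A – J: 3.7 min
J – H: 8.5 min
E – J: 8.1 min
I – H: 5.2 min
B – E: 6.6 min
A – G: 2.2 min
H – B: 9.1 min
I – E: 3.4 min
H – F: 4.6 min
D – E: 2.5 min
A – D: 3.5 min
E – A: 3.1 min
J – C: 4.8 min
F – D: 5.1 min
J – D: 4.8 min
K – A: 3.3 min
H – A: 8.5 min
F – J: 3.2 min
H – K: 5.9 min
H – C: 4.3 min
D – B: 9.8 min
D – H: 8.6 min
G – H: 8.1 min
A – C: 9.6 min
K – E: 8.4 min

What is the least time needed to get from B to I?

10 min

Settle nodes by increasing distance from B:
B: 0
E: 6.6  (via B)
D: 9.1  (via E)
H: 9.1  (via B)
A: 9.7  (via E)
I: 10  (via E)
Shortest route: B–E–I = 10 min.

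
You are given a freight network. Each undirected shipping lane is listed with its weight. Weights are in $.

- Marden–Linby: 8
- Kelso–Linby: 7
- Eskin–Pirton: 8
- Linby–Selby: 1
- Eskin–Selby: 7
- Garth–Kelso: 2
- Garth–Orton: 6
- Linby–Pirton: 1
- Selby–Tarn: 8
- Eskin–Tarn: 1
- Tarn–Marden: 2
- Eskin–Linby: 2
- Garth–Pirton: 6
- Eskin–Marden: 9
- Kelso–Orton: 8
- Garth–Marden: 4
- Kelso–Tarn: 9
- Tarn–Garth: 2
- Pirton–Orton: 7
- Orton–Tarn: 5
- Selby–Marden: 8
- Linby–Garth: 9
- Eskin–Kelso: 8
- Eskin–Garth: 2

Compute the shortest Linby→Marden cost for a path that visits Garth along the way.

$8

Best Linby to Garth: Linby–Eskin–Garth costing 4
Shortest Garth→Marden: Garth–Marden = 4
Total via Garth: 4 + 4 = $8.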